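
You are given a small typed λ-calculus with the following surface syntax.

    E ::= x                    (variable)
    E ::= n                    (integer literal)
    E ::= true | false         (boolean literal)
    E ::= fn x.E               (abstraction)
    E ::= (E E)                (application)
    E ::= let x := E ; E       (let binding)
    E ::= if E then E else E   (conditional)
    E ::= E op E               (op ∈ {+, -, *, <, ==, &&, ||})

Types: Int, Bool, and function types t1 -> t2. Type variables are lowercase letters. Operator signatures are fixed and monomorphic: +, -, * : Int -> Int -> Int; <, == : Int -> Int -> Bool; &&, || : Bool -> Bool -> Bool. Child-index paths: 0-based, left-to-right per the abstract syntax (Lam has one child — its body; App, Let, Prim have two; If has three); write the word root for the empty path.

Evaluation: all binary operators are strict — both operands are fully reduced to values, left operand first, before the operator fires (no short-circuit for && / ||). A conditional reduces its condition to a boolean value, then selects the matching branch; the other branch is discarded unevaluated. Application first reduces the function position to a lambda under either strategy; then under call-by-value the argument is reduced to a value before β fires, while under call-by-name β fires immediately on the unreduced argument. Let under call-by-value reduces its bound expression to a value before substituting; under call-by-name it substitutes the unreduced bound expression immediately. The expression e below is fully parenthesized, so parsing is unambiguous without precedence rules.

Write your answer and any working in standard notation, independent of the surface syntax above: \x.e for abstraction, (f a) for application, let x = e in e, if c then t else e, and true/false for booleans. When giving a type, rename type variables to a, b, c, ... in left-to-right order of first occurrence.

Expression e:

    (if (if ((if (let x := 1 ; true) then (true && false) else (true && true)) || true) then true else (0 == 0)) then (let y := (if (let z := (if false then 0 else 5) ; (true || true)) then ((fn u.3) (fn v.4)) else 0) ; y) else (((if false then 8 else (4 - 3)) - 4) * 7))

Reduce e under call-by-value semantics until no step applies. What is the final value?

Answer: 3

Working:
step 0: (if (if ((if (let x = 1 in true) then (true && false) else (true && true)) || true) then true else (0 == 0)) then (let y = (if (let z = (if false then 0 else 5) in (true || true)) then ((\u.3) (\v.4)) else 0) in y) else (((if false then 8 else (4 - 3)) - 4) * 7))
step 1: [let@0.0.0.0] (if (if ((if true then (true && false) else (true && true)) || true) then true else (0 == 0)) then (let y = (if (let z = (if false then 0 else 5) in (true || true)) then ((\u.3) (\v.4)) else 0) in y) else (((if false then 8 else (4 - 3)) - 4) * 7))
step 2: [if@0.0.0] (if (if ((true && false) || true) then true else (0 == 0)) then (let y = (if (let z = (if false then 0 else 5) in (true || true)) then ((\u.3) (\v.4)) else 0) in y) else (((if false then 8 else (4 - 3)) - 4) * 7))
step 3: [delta@0.0.0] (if (if (false || true) then true else (0 == 0)) then (let y = (if (let z = (if false then 0 else 5) in (true || true)) then ((\u.3) (\v.4)) else 0) in y) else (((if false then 8 else (4 - 3)) - 4) * 7))
step 4: [delta@0.0] (if (if true then true else (0 == 0)) then (let y = (if (let z = (if false then 0 else 5) in (true || true)) then ((\u.3) (\v.4)) else 0) in y) else (((if false then 8 else (4 - 3)) - 4) * 7))
step 5: [if@0] (if true then (let y = (if (let z = (if false then 0 else 5) in (true || true)) then ((\u.3) (\v.4)) else 0) in y) else (((if false then 8 else (4 - 3)) - 4) * 7))
step 6: [if@root] (let y = (if (let z = (if false then 0 else 5) in (true || true)) then ((\u.3) (\v.4)) else 0) in y)
step 7: [if@0.0.0] (let y = (if (let z = 5 in (true || true)) then ((\u.3) (\v.4)) else 0) in y)
step 8: [let@0.0] (let y = (if (true || true) then ((\u.3) (\v.4)) else 0) in y)
step 9: [delta@0.0] (let y = (if true then ((\u.3) (\v.4)) else 0) in y)
step 10: [if@0] (let y = ((\u.3) (\v.4)) in y)
step 11: [beta@0] (let y = 3 in y)
step 12: [let@root] 3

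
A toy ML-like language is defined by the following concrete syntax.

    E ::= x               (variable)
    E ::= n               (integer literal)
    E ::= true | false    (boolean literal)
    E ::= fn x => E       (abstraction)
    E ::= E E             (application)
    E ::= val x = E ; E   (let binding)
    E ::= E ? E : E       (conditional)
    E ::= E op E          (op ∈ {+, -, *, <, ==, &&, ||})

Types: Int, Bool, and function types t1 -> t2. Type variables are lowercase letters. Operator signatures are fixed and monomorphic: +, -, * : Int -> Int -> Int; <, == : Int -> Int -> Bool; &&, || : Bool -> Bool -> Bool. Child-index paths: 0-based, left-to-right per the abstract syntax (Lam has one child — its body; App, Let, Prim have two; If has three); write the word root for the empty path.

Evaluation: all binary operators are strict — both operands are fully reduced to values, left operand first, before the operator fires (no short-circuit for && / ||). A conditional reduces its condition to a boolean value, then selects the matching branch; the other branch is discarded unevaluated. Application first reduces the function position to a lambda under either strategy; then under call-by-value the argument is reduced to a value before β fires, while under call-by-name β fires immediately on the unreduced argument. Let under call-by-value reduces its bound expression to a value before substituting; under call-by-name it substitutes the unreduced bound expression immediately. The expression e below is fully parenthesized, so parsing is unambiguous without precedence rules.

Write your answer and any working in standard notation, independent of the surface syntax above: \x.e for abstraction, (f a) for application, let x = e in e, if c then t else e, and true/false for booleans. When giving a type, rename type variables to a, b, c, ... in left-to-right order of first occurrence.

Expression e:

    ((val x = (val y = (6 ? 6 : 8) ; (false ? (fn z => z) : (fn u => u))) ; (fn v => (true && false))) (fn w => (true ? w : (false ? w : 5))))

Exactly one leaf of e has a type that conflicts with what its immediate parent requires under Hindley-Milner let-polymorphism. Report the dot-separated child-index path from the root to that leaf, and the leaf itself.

Answer: 0.0.0.0 : 6

Trace:
  unify Int ~ Bool
  FAIL: mismatch Int ~ Bool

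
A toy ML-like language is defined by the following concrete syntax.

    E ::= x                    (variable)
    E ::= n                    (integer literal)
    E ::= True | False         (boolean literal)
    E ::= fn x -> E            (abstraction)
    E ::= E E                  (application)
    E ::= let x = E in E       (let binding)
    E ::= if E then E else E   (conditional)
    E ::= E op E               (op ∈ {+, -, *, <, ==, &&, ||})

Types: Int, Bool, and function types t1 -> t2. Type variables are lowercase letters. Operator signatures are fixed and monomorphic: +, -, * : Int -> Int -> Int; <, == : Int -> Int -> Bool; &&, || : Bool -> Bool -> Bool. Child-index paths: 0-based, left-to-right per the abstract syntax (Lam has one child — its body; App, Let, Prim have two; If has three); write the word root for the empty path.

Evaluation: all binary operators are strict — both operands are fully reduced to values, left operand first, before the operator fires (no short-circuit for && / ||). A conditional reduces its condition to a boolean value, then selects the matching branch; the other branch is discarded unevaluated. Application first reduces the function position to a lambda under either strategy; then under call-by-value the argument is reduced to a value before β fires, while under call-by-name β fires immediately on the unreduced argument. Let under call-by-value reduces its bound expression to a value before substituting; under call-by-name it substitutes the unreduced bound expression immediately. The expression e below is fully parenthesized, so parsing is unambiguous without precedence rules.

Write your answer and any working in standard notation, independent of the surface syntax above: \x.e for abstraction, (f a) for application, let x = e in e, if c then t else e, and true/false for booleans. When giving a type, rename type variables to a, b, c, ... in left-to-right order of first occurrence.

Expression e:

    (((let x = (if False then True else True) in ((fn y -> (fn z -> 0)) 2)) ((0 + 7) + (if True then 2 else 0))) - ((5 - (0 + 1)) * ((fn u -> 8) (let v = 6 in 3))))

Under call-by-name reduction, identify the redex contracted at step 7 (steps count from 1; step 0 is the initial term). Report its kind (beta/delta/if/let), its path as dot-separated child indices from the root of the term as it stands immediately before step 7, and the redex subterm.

Derivation:
step 0: (((let x = (if false then true else true) in ((\y.(\z.0)) 2)) ((0 + 7) + (if true then 2 else 0))) - ((5 - (0 + 1)) * ((\u.8) (let v = 6 in 3))))
step 1: [let@0.0] ((((\y.(\z.0)) 2) ((0 + 7) + (if true then 2 else 0))) - ((5 - (0 + 1)) * ((\u.8) (let v = 6 in 3))))
step 2: [beta@0.0] (((\z.0) ((0 + 7) + (if true then 2 else 0))) - ((5 - (0 + 1)) * ((\u.8) (let v = 6 in 3))))
step 3: [beta@0] (0 - ((5 - (0 + 1)) * ((\u.8) (let v = 6 in 3))))
step 4: [delta@1.0.1] (0 - ((5 - 1) * ((\u.8) (let v = 6 in 3))))
step 5: [delta@1.0] (0 - (4 * ((\u.8) (let v = 6 in 3))))
step 6: [beta@1.1] (0 - (4 * 8))
step 7: [delta@1] (0 - 32)

Answer: delta at 1 : (4 * 8)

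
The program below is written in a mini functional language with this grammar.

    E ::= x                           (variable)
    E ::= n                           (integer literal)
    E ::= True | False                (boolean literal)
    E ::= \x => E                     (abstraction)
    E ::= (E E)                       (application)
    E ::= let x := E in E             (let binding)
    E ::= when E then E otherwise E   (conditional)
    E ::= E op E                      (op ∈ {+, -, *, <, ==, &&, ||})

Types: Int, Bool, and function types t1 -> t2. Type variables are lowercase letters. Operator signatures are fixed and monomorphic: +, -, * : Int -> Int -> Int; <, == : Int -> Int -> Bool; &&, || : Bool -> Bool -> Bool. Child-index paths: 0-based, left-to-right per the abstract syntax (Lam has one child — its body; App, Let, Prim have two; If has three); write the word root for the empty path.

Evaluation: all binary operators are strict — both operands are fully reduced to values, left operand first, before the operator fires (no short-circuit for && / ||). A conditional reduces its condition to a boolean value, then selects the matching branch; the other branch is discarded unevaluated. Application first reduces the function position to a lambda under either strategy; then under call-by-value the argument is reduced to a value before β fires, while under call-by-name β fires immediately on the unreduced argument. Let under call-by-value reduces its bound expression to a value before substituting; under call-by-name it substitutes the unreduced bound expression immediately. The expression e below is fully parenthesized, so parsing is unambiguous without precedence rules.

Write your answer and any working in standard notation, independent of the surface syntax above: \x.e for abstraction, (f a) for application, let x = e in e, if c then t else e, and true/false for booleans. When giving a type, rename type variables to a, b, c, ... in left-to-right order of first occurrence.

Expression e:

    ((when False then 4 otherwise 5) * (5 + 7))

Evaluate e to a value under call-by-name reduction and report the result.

Derivation:
step 0: ((if false then 4 else 5) * (5 + 7))
step 1: [if@0] (5 * (5 + 7))
step 2: [delta@1] (5 * 12)
step 3: [delta@root] 60

Answer: 60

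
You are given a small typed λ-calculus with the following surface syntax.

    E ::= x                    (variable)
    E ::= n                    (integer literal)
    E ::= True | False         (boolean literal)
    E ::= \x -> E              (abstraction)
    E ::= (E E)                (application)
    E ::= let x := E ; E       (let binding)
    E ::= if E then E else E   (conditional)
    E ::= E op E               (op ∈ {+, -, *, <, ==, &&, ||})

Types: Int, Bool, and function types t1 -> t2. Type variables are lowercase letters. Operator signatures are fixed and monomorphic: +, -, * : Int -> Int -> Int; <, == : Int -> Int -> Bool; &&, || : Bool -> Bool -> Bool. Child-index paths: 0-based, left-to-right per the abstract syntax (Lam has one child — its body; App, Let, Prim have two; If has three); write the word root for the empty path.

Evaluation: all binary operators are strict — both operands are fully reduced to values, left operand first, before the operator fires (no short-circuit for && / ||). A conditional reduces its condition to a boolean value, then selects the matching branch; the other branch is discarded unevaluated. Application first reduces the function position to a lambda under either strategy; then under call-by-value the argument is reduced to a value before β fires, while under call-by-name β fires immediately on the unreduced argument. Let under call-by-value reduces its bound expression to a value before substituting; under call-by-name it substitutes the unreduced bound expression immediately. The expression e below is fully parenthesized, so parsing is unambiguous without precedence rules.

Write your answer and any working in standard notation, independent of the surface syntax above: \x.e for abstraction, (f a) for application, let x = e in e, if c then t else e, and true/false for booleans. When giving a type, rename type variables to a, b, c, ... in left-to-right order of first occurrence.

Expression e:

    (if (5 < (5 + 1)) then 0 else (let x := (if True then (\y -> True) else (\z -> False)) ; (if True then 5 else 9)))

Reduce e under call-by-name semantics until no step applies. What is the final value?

Answer: 0

Working:
step 0: (if (5 < (5 + 1)) then 0 else (let x = (if true then (\y.true) else (\z.false)) in (if true then 5 else 9)))
step 1: [delta@0.1] (if (5 < 6) then 0 else (let x = (if true then (\y.true) else (\z.false)) in (if true then 5 else 9)))
step 2: [delta@0] (if true then 0 else (let x = (if true then (\y.true) else (\z.false)) in (if true then 5 else 9)))
step 3: [if@root] 0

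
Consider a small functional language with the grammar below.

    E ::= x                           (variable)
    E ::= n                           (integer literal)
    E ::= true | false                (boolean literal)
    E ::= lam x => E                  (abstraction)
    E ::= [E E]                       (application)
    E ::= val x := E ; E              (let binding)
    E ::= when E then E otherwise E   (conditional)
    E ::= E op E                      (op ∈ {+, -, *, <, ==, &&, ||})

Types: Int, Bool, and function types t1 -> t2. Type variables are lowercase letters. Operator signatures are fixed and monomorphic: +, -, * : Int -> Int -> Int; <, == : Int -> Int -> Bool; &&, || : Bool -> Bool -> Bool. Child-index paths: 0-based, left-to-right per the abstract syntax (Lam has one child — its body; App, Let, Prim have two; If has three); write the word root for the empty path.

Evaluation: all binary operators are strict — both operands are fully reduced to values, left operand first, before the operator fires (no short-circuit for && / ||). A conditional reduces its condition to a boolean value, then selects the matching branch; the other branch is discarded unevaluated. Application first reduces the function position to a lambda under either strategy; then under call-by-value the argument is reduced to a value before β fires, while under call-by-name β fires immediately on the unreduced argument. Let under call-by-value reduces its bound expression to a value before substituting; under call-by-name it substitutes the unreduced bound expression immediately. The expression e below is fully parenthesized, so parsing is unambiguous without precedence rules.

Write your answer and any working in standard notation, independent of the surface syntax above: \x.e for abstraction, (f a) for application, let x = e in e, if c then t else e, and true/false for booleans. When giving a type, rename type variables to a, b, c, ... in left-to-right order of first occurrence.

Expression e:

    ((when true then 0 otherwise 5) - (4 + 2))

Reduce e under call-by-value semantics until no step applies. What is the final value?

Working:
step 0: ((if true then 0 else 5) - (4 + 2))
step 1: [if@0] (0 - (4 + 2))
step 2: [delta@1] (0 - 6)
step 3: [delta@root] -6

Answer: -6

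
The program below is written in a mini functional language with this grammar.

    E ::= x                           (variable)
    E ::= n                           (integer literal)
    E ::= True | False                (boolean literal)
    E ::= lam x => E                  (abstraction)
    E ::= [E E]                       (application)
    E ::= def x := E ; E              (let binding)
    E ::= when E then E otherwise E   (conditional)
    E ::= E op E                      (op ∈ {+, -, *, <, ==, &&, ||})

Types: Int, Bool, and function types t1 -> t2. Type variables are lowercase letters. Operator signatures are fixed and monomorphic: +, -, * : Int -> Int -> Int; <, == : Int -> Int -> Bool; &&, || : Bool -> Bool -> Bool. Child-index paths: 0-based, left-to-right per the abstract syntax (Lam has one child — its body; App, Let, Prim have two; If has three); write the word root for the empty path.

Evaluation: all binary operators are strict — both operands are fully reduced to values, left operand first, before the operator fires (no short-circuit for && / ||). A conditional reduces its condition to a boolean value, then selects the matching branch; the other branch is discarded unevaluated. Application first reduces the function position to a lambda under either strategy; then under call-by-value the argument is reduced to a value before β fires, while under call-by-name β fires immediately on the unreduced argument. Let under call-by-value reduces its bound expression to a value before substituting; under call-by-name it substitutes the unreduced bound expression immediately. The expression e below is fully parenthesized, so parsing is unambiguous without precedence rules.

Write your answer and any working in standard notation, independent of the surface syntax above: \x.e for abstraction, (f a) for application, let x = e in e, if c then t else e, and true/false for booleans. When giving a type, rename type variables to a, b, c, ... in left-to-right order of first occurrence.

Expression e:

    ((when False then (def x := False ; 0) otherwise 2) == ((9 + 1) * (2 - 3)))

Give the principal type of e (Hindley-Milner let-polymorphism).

Answer: Bool

Trace:
  unify Bool ~ Bool
let x : Bool
  unify Int ~ Int
  unify Int ~ Int
  unify Int ~ Int
  unify Int ~ Int
  unify Int ~ Int
  unify Int ~ Int
  unify Int ~ Int
  unify Int ~ Int
  unify Int ~ Int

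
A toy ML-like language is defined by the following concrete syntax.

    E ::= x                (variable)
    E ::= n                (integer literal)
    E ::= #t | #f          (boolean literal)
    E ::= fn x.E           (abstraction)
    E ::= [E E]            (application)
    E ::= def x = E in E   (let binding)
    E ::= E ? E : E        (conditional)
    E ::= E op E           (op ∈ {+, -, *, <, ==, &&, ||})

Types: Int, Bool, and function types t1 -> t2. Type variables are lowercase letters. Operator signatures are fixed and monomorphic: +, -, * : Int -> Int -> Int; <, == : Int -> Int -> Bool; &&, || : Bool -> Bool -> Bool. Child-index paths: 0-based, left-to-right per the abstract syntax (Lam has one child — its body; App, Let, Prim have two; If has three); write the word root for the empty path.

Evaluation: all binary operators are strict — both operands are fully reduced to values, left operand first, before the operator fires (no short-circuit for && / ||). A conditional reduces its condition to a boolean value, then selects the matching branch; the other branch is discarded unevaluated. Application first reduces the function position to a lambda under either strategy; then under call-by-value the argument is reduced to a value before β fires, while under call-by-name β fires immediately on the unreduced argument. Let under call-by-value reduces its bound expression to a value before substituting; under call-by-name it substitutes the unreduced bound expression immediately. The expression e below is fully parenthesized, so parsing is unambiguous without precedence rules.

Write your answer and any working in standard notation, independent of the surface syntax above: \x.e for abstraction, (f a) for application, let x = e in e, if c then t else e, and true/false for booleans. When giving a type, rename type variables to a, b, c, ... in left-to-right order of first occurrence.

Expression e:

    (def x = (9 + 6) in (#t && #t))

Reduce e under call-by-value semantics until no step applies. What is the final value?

Trace:
step 0: (let x = (9 + 6) in (true && true))
step 1: [delta@0] (let x = 15 in (true && true))
step 2: [let@root] (true && true)
step 3: [delta@root] true

Answer: true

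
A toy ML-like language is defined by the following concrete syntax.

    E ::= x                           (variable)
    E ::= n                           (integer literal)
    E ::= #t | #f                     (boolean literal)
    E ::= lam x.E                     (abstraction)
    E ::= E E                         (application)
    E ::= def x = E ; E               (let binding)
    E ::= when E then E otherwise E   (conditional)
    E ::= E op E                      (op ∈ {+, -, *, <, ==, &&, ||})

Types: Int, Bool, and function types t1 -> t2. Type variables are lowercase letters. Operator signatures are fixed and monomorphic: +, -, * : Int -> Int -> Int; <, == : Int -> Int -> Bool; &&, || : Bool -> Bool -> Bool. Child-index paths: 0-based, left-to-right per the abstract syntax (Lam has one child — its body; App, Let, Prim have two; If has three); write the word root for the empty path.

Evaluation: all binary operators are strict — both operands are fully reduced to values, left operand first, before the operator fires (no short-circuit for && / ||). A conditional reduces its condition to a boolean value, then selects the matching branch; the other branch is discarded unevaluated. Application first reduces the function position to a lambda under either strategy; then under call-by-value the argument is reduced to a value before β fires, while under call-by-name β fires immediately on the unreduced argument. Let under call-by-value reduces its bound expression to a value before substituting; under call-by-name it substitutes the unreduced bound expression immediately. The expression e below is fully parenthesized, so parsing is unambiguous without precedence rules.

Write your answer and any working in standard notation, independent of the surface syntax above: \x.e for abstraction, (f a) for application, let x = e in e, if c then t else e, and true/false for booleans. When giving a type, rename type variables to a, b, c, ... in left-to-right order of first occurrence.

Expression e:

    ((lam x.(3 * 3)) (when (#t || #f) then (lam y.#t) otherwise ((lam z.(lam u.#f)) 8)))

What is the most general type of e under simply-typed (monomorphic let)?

Working:
  unify Int ~ Int
  unify Int ~ Int
\x._ : a -> Int
  unify Bool ~ Bool
  unify Bool ~ Bool
  unify Bool ~ Bool
\y._ : b -> Bool
\u._ : d -> Bool
\z._ : c -> d -> Bool
  unify c -> d -> Bool ~ Int -> e
  unify c ~ Int
  unify d -> Bool ~ e
_ _ : d -> Bool
  unify b -> Bool ~ d -> Bool
  unify b ~ d
  unify Bool ~ Bool
  unify a -> Int ~ (d -> Bool) -> f
  unify a ~ d -> Bool
  unify Int ~ f
_ _ : Int

Answer: Int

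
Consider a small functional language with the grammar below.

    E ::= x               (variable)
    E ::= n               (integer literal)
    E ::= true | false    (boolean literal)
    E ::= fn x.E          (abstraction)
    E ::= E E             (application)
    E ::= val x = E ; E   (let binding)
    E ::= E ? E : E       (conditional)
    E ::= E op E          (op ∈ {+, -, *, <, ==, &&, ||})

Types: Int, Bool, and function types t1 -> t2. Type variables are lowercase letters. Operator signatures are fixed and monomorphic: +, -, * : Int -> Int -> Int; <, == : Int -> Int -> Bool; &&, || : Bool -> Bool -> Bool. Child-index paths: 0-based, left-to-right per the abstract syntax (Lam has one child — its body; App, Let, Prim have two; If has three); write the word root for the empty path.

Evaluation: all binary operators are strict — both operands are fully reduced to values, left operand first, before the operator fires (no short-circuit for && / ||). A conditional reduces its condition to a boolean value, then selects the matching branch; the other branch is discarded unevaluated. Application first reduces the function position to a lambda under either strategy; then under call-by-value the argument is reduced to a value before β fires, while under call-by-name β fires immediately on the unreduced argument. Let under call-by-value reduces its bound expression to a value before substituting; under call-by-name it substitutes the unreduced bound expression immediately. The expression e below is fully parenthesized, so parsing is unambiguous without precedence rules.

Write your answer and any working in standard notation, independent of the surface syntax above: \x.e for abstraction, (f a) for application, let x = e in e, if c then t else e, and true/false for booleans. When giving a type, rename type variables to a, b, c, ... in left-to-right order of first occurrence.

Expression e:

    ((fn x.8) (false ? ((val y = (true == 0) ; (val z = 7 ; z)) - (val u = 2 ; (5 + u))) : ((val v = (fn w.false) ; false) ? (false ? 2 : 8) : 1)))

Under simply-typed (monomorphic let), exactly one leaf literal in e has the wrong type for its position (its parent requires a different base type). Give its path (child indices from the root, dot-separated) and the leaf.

Answer: 1.1.0.0.0 : true

Derivation:
\x._ : a -> Int
  unify Bool ~ Bool
  unify Bool ~ Int
  FAIL: mismatch Bool ~ Int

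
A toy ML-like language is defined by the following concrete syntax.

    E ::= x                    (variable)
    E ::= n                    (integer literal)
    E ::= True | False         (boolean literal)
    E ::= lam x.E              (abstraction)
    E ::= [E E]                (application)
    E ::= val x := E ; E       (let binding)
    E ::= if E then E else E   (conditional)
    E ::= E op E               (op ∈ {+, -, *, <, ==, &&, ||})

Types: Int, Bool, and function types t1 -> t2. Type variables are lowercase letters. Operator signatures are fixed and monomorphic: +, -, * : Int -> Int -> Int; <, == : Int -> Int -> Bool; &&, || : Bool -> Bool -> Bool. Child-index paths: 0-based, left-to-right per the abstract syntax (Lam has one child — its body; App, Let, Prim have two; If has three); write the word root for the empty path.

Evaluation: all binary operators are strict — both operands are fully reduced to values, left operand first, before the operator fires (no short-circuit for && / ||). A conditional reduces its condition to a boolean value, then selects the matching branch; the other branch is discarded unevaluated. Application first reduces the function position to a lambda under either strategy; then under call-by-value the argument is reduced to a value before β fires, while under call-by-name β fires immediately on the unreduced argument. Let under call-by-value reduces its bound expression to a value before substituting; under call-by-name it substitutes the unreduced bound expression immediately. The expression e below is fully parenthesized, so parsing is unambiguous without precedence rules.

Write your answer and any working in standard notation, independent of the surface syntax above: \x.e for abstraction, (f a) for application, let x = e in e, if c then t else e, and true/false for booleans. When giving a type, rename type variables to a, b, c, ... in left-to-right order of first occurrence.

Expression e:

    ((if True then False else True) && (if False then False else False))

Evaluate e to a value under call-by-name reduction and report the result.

Trace:
step 0: ((if true then false else true) && (if false then false else false))
step 1: [if@0] (false && (if false then false else false))
step 2: [if@1] (false && false)
step 3: [delta@root] false

Answer: false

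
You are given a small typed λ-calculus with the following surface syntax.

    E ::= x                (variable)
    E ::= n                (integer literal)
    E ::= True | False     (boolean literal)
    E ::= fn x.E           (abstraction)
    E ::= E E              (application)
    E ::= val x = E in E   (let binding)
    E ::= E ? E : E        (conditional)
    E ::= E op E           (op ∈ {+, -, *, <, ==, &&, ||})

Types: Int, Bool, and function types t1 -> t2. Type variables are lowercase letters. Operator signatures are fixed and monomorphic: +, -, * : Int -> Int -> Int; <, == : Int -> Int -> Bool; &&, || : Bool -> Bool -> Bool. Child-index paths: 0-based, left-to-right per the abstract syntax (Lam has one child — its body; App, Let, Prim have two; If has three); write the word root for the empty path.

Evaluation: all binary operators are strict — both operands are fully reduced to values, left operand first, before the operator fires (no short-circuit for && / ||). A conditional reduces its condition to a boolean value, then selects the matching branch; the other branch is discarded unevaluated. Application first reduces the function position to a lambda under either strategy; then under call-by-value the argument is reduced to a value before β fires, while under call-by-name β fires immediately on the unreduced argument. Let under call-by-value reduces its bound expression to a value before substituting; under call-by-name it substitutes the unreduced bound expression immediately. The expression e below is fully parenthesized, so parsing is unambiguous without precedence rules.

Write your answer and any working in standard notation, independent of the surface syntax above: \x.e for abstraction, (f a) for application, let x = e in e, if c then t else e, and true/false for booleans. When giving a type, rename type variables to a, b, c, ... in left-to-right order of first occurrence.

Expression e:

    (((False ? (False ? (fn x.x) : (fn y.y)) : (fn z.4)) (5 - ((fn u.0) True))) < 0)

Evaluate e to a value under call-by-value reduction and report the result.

Working:
step 0: (((if false then (if false then (\x.x) else (\y.y)) else (\z.4)) (5 - ((\u.0) true))) < 0)
step 1: [if@0.0] (((\z.4) (5 - ((\u.0) true))) < 0)
step 2: [beta@0.1.1] (((\z.4) (5 - 0)) < 0)
step 3: [delta@0.1] (((\z.4) 5) < 0)
step 4: [beta@0] (4 < 0)
step 5: [delta@root] false

Answer: false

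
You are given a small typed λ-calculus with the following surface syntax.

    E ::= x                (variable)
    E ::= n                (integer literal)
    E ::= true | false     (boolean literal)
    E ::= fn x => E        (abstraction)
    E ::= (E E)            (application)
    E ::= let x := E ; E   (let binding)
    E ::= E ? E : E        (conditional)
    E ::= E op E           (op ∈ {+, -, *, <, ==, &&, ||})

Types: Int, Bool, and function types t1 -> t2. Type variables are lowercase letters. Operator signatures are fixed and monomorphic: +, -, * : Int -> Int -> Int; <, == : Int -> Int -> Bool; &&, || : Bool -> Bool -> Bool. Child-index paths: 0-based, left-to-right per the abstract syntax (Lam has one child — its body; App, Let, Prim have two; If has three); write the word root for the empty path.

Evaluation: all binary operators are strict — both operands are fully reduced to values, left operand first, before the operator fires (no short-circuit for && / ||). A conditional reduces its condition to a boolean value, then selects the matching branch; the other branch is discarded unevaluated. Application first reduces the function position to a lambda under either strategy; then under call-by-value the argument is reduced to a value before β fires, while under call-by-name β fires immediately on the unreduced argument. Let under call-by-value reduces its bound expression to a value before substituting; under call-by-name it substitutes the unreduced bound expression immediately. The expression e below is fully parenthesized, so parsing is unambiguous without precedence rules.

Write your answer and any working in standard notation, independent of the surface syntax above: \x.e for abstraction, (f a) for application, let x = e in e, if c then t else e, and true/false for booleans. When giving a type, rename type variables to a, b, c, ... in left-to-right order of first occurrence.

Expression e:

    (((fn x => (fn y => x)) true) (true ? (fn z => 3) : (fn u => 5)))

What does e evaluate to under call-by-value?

Derivation:
step 0: (((\x.(\y.x)) true) (if true then (\z.3) else (\u.5)))
step 1: [beta@0] ((\y.true) (if true then (\z.3) else (\u.5)))
step 2: [if@1] ((\y.true) (\z.3))
step 3: [beta@root] true

Answer: true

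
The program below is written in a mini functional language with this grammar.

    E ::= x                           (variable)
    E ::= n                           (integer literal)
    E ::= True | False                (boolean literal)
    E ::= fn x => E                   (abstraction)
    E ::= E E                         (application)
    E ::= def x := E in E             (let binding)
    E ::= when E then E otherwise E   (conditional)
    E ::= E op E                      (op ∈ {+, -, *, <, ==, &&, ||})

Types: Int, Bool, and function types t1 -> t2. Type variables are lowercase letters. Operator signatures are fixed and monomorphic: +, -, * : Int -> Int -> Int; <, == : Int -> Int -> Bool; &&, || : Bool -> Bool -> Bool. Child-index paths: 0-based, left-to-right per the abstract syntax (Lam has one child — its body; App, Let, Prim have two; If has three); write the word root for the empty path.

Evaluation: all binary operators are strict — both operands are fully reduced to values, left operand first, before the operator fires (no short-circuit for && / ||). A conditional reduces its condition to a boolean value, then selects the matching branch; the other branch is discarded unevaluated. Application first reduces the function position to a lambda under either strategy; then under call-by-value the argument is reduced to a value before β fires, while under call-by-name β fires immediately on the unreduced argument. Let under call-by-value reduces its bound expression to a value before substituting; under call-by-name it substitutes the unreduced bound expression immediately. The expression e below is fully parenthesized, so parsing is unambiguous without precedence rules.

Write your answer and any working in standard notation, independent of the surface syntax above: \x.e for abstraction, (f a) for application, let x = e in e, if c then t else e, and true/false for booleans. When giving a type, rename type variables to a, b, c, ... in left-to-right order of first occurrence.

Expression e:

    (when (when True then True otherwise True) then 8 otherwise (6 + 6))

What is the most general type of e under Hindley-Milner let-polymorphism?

Answer: Int

Derivation:
  unify Bool ~ Bool
  unify Bool ~ Bool
  unify Bool ~ Bool
  unify Int ~ Int
  unify Int ~ Int
  unify Int ~ Int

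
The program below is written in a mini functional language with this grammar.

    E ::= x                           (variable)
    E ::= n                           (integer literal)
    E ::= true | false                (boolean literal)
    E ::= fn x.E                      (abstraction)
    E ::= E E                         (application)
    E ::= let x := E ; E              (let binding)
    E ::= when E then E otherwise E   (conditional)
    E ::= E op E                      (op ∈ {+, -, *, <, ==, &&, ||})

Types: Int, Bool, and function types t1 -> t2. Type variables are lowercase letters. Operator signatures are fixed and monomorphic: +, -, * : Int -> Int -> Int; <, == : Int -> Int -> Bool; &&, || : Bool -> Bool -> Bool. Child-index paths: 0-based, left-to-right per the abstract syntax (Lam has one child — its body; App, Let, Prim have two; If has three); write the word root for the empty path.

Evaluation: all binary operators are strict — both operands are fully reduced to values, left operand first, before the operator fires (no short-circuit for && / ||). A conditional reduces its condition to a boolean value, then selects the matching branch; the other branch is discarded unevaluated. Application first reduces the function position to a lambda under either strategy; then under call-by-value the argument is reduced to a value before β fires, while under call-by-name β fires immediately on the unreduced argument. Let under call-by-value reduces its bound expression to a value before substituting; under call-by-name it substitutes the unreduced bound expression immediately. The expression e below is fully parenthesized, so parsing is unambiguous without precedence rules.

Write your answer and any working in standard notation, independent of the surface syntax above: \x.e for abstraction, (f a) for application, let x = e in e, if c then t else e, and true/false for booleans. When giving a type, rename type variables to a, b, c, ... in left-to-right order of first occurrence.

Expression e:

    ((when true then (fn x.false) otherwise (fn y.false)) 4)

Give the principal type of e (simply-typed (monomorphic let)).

Answer: Bool

Working:
  unify Bool ~ Bool
\x._ : a -> Bool
\y._ : b -> Bool
  unify a -> Bool ~ b -> Bool
  unify a ~ b
  unify Bool ~ Bool
  unify b -> Bool ~ Int -> c
  unify b ~ Int
  unify Bool ~ c
_ _ : Bool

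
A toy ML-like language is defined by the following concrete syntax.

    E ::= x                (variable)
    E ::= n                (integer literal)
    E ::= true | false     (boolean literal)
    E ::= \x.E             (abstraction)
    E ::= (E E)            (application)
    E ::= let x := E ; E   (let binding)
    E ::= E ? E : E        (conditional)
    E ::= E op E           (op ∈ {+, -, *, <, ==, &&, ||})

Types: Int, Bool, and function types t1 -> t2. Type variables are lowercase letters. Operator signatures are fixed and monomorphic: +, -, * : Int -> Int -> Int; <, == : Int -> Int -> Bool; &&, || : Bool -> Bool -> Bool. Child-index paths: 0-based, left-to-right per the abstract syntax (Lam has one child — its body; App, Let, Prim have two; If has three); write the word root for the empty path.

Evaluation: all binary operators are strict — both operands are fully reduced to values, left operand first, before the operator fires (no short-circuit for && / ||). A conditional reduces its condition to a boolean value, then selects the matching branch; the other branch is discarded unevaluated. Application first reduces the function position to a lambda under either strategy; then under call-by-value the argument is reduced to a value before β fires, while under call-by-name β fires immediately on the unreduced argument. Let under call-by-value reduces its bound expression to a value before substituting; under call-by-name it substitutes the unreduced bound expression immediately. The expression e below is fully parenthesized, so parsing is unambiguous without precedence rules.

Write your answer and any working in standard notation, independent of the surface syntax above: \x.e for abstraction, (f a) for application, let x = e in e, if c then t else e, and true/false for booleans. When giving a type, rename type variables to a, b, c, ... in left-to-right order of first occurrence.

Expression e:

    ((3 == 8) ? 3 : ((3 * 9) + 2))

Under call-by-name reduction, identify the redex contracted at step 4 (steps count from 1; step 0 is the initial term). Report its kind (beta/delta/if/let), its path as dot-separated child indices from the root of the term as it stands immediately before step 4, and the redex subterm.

Derivation:
step 0: (if (3 == 8) then 3 else ((3 * 9) + 2))
step 1: [delta@0] (if false then 3 else ((3 * 9) + 2))
step 2: [if@root] ((3 * 9) + 2)
step 3: [delta@0] (27 + 2)
step 4: [delta@root] 29

Answer: delta at root : (27 + 2)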